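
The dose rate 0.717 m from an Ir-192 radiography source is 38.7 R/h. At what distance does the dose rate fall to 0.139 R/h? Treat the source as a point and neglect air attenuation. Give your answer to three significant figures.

12.0 m

Using I₁d₁² = I₂d₂², d₂ = d₁·√(I₁/I₂).
I₁/I₂ = 38.7/0.139 = 278.4, so d₂ = 0.717 × √278.4 = 11.96 m.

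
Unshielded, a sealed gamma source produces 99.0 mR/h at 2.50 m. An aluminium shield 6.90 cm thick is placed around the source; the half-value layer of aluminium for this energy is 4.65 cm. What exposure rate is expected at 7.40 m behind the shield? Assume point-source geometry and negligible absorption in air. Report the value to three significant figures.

Distance alone: (2.50/7.40)² = 0.1141, so 99.0 × 0.1141 = 11.30 mR/h.
Shield: 6.90/4.65 = 1.484 half-value layers → attenuation 2^(−1.484) = 0.3575.
Combined: 11.30 × 0.3575 = 4.040 mR/h.

4.04 mR/h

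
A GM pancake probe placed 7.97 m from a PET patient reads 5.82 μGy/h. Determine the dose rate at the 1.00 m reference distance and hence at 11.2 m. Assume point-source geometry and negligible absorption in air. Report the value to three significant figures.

370 μGy/h; 2.95 μGy/h

By the inverse-square law,
At 1.00 m: (7.97/1.00)² = 63.52, so 5.82 × 63.52 = 369.7 μGy/h
At 11.2 m: (1.00/11.2)² = 0.007972, so 369.7 × 0.007972 = 2.947 μGy/h.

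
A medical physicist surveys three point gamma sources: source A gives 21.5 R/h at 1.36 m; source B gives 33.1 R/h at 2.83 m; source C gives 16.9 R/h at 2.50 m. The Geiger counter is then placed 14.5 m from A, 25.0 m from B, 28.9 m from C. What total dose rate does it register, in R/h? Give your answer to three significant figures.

0.740 R/h

Each source contributes Iᵢ·(dᵢ/rᵢ)²; contributions add.
A: 21.5 × (1.36/14.5)² = 0.1891 R/h
B: 33.1 × (2.83/25.0)² = 0.4242 R/h
C: 16.9 × (2.50/28.9)² = 0.1265 R/h
Total = 0.1891 + 0.4242 + 0.1265 = 0.7398 R/h.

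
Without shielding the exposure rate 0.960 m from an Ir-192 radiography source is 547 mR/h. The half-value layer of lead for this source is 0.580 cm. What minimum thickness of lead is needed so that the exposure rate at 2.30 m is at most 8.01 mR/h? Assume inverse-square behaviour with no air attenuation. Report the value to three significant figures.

At 2.30 m, distance alone gives 547 × (0.960/2.30)² = 547 × 0.1742 = 95.29 mR/h.
Further attenuation needed: 95.29/8.01 = 11.90.
n = log₂(11.90) = 3.573 half-value layers.
Thickness = 3.573 × 0.580 cm = 2.072 cm.

2.07 cm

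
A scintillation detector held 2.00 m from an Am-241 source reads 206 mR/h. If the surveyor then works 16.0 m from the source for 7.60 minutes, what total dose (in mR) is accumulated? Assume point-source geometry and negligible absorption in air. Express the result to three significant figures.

Intensity scales as (d₁/d₂)², so rate at 16.0 m:
(2.00/16.0)² = 0.01562, so 206 × 0.01562 = 3.218 mR/h.
Dose = rate × time = 3.218 mR/h × 0.1267 h = 0.4077 mR.

0.408 mR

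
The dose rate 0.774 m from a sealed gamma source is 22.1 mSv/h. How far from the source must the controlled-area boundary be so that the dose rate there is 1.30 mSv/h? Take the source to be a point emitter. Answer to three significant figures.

Using I₁d₁² = I₂d₂², d₂ = d₁·√(I₁/I₂).
I₁/I₂ = 22.1/1.30 = 17.00, so d₂ = 0.774 × √17.00 = 3.191 m.

3.19 m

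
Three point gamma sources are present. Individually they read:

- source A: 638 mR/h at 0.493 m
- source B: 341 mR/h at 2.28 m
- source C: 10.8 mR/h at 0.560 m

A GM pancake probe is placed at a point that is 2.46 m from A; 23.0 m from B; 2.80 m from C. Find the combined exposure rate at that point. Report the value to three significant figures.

29.4 mR/h

Each source contributes Iᵢ·(dᵢ/rᵢ)²; contributions add.
A: 638 × (0.493/2.46)² = 25.62 mR/h
B: 341 × (2.28/23.0)² = 3.351 mR/h
C: 10.8 × (0.560/2.80)² = 0.4320 mR/h
Total = 25.62 + 3.351 + 0.4320 = 29.40 mR/h.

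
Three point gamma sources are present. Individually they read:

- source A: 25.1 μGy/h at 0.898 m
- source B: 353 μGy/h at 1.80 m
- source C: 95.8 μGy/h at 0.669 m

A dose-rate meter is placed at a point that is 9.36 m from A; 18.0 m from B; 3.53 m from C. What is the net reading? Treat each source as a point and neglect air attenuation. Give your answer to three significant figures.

7.20 μGy/h

By superposition, sum each source's inverse-square contribution:
A: 25.1 × (0.898/9.36)² = 0.2310 μGy/h
B: 353 × (1.80/18.0)² = 3.530 μGy/h
C: 95.8 × (0.669/3.53)² = 3.441 μGy/h
Total = 0.2310 + 3.530 + 3.441 = 7.202 μGy/h.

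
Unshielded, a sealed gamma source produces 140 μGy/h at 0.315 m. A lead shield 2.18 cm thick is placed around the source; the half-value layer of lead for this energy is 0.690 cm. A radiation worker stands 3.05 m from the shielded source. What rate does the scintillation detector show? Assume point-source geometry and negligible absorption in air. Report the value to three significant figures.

0.167 μGy/h

Distance alone: (0.315/3.05)² = 0.01067, so 140 × 0.01067 = 1.494 μGy/h.
Shield: 2.18/0.690 = 3.159 half-value layers → attenuation 2^(−3.159) = 0.1120.
Combined: 1.494 × 0.1120 = 0.1673 μGy/h.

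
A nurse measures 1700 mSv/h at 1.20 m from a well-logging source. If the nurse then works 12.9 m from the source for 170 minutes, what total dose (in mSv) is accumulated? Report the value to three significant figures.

Intensity scales as (d₁/d₂)², so rate at 12.9 m:
1700 × (1.20/12.9)² = 1700 × 0.008653 = 14.71 mSv/h.
Dose = rate × time = 14.71 mSv/h × 2.833 h = 41.67 mSv.

41.7 mSv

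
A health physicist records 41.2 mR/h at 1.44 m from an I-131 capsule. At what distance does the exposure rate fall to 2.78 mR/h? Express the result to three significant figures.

Intensity scales as (d₁/d₂)², so d₂ = d₁·√(I₁/I₂).
I₁/I₂ = 41.2/2.78 = 14.82, so d₂ = 1.44 × √14.82 = 5.544 m.

5.54 m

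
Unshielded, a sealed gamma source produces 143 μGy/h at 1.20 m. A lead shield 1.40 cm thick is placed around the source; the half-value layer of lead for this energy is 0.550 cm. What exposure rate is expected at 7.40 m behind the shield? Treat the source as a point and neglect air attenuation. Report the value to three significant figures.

Distance alone: (1.20/7.40)² = 0.02630, so 143 × 0.02630 = 3.761 μGy/h.
Shield: 1.40/0.550 = 2.545 half-value layers → attenuation 2^(−2.545) = 0.1713.
Combined: 3.761 × 0.1713 = 0.6443 μGy/h.

0.644 μGy/h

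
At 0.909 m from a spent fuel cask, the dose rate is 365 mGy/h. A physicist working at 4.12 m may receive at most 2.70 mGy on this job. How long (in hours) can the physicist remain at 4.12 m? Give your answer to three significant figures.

0.152 h

Applying the 1/r² law, rate at 4.12 m:
365 × (0.909/4.12)² = 365 × 0.04868 = 17.77 mGy/h.
Stay time = 2.70 mGy ÷ 17.77 mGy/h = 0.1519 h.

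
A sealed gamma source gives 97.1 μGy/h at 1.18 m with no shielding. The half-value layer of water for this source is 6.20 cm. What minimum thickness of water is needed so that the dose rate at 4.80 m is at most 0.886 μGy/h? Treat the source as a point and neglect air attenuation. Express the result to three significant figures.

At 4.80 m, distance alone gives (1.18/4.80)² = 0.06043, so 97.1 × 0.06043 = 5.868 μGy/h.
Further attenuation needed: 5.868/0.886 = 6.623.
n = log₂(6.623) = 2.727 half-value layers.
Thickness = 2.727 × 6.20 cm = 16.91 cm.

16.9 cm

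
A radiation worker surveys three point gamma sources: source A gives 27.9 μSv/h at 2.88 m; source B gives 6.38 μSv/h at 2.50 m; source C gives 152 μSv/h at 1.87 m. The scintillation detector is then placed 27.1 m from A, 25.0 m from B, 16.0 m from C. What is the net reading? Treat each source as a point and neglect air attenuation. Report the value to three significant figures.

2.46 μSv/h

By superposition, sum each source's inverse-square contribution:
A: 27.9 × (2.88/27.1)² = 0.3151 μSv/h
B: 6.38 × (2.50/25.0)² = 0.06380 μSv/h
C: 152 × (1.87/16.0)² = 2.076 μSv/h
Total = 0.3151 + 0.06380 + 2.076 = 2.455 μSv/h.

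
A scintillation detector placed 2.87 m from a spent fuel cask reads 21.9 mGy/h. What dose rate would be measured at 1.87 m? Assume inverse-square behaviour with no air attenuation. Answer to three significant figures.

51.6 mGy/h

Since intensity falls as 1/r², scaling from 2.87 m to 1.87 m:
21.9 × (2.87/1.87)² = 21.9 × 2.355 = 51.57 mGy/h.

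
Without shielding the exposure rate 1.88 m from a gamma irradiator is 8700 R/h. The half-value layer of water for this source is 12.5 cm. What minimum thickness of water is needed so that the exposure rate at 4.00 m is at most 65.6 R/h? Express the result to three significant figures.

At 4.00 m, distance alone gives 8700 × (1.88/4.00)² = 8700 × 0.2209 = 1922 R/h.
Further attenuation needed: 1922/65.6 = 29.30.
n = log₂(29.30) = 4.873 half-value layers.
Thickness = 4.873 × 12.5 cm = 60.91 cm.

60.9 cm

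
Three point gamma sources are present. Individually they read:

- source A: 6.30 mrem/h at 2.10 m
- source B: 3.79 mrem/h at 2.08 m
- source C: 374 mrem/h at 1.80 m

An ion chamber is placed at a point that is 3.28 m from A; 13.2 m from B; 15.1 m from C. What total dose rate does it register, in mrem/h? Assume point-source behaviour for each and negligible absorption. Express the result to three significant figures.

7.99 mrem/h

By superposition, sum each source's inverse-square contribution:
A: 6.30 × (2.10/3.28)² = 2.582 mrem/h
B: 3.79 × (2.08/13.2)² = 0.09411 mrem/h
C: 374 × (1.80/15.1)² = 5.315 mrem/h
Total = 2.582 + 0.09411 + 5.315 = 7.991 mrem/h.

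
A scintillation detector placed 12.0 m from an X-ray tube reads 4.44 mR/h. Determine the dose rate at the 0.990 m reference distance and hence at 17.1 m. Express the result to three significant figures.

652 mR/h; 2.19 mR/h

Using I₁d₁² = I₂d₂²,
At 0.990 m: 4.44 × (12.0/0.990)² = 4.44 × 146.9 = 652.2 mR/h
At 17.1 m: 652.2 × (0.990/17.1)² = 652.2 × 0.003352 = 2.186 mR/h.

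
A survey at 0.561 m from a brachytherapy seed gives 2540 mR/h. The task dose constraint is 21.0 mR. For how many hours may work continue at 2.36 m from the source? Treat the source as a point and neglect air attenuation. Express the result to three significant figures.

Since intensity falls as 1/r², rate at 2.36 m:
(0.561/2.36)² = 0.05651, so 2540 × 0.05651 = 143.5 mR/h.
Stay time = 21.0 mR ÷ 143.5 mR/h = 0.1463 h.

0.146 h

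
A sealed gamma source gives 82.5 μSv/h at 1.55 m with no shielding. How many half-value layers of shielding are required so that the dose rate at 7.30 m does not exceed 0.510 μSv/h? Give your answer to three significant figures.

2.87 half-value layers

At 7.30 m, distance alone gives 82.5 × (1.55/7.30)² = 82.5 × 0.04508 = 3.719 μSv/h.
Further attenuation needed: 3.719/0.510 = 7.292.
n = log₂(7.292) = 2.866 half-value layers.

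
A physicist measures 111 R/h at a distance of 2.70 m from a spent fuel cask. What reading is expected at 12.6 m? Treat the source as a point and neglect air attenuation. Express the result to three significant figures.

Applying the 1/r² law, the rate at 12.6 m is
(2.70/12.6)² = 0.04592, so 111 × 0.04592 = 5.097 R/h.

5.10 R/h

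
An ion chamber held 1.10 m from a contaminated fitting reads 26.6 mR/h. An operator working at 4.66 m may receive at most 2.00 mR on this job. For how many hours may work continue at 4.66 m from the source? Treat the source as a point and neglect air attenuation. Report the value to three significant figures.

1.35 h

By the inverse-square law, rate at 4.66 m:
(1.10/4.66)² = 0.05572, so 26.6 × 0.05572 = 1.482 mR/h.
Stay time = 2.00 mR ÷ 1.482 mR/h = 1.350 h.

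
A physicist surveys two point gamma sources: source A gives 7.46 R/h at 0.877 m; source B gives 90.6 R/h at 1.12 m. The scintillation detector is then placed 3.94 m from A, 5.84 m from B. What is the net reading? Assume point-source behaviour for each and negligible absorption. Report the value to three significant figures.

3.70 R/h

Each source contributes Iᵢ·(dᵢ/rᵢ)²; contributions add.
A: 7.46 × (0.877/3.94)² = 0.3696 R/h
B: 90.6 × (1.12/5.84)² = 3.332 R/h
Total = 0.3696 + 3.332 = 3.702 R/h.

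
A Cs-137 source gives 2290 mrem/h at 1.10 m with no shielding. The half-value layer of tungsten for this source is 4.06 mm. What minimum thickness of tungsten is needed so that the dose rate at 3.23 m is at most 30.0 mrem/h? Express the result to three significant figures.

12.8 mm

At 3.23 m, distance alone gives 2290 × (1.10/3.23)² = 2290 × 0.1160 = 265.6 mrem/h.
Further attenuation needed: 265.6/30.0 = 8.853.
n = log₂(8.853) = 3.146 half-value layers.
Thickness = 3.146 × 4.06 mm = 12.77 mm.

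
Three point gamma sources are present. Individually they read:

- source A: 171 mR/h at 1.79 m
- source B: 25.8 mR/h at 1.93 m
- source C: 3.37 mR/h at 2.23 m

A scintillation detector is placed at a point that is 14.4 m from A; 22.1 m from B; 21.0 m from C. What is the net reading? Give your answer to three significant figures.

2.88 mR/h

Each source contributes Iᵢ·(dᵢ/rᵢ)²; contributions add.
A: 171 × (1.79/14.4)² = 2.642 mR/h
B: 25.8 × (1.93/22.1)² = 0.1968 mR/h
C: 3.37 × (2.23/21.0)² = 0.03800 mR/h
Total = 2.642 + 0.1968 + 0.03800 = 2.877 mR/h.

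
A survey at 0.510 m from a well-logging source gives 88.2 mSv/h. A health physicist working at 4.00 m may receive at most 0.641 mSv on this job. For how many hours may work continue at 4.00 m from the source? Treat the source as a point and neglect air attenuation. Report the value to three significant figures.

0.447 h

Using I₁d₁² = I₂d₂², rate at 4.00 m:
(0.510/4.00)² = 0.01626, so 88.2 × 0.01626 = 1.434 mSv/h.
Stay time = 0.641 mSv ÷ 1.434 mSv/h = 0.4470 h.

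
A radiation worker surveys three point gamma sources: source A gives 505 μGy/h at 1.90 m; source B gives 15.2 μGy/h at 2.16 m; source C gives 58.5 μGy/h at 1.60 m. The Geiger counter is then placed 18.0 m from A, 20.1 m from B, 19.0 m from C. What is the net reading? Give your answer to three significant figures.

6.22 μGy/h

Each source contributes Iᵢ·(dᵢ/rᵢ)²; contributions add.
A: 505 × (1.90/18.0)² = 5.627 μGy/h
B: 15.2 × (2.16/20.1)² = 0.1755 μGy/h
C: 58.5 × (1.60/19.0)² = 0.4148 μGy/h
Total = 5.627 + 0.1755 + 0.4148 = 6.217 μGy/h.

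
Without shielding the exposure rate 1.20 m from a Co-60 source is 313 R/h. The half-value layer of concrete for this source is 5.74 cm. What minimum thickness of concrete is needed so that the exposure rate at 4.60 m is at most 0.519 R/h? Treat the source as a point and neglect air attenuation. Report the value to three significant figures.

30.8 cm

At 4.60 m, distance alone gives (1.20/4.60)² = 0.06805, so 313 × 0.06805 = 21.30 R/h.
Further attenuation needed: 21.30/0.519 = 41.04.
n = log₂(41.04) = 5.359 half-value layers.
Thickness = 5.359 × 5.74 cm = 30.76 cm.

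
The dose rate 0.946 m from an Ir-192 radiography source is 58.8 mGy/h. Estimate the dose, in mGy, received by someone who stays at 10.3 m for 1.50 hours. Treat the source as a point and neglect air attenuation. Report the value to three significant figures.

0.744 mGy

By the inverse-square law, rate at 10.3 m:
58.8 × (0.946/10.3)² = 58.8 × 0.008435 = 0.4960 mGy/h.
Dose = rate × time = 0.4960 mGy/h × 1.500 h = 0.7440 mGy.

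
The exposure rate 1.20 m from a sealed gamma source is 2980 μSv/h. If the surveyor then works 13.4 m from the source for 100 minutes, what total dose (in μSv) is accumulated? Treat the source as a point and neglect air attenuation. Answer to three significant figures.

39.8 μSv

Using I₁d₁² = I₂d₂², rate at 13.4 m:
(1.20/13.4)² = 0.008020, so 2980 × 0.008020 = 23.90 μSv/h.
Dose = rate × time = 23.90 μSv/h × 1.667 h = 39.84 μSv.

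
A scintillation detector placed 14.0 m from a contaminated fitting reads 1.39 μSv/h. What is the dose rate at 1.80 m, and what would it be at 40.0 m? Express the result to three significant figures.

84.1 μSv/h; 0.170 μSv/h

Using I₁d₁² = I₂d₂²,
At 1.80 m: (14.0/1.80)² = 60.49, so 1.39 × 60.49 = 84.08 μSv/h
At 40.0 m: 84.08 × (1.80/40.0)² = 84.08 × 0.002025 = 0.1703 μSv/h.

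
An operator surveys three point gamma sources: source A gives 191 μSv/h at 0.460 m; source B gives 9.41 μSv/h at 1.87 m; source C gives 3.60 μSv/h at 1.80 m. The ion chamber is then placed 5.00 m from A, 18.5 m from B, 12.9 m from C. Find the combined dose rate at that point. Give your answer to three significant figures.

By superposition, sum each source's inverse-square contribution:
A: 191 × (0.460/5.00)² = 1.617 μSv/h
B: 9.41 × (1.87/18.5)² = 0.09615 μSv/h
C: 3.60 × (1.80/12.9)² = 0.07009 μSv/h
Total = 1.617 + 0.09615 + 0.07009 = 1.783 μSv/h.

1.78 μSv/h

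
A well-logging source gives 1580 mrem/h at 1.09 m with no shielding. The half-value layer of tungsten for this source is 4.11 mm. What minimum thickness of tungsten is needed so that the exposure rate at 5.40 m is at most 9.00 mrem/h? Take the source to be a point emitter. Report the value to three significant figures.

At 5.40 m, distance alone gives (1.09/5.40)² = 0.04074, so 1580 × 0.04074 = 64.37 mrem/h.
Further attenuation needed: 64.37/9.00 = 7.152.
n = log₂(7.152) = 2.838 half-value layers.
Thickness = 2.838 × 4.11 mm = 11.66 mm.

11.7 mm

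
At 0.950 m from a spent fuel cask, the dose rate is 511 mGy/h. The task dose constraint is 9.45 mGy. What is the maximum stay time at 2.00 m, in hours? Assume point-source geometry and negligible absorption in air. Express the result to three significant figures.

0.0820 h

Applying the 1/r² law, rate at 2.00 m:
(0.950/2.00)² = 0.2256, so 511 × 0.2256 = 115.3 mGy/h.
Stay time = 9.45 mGy ÷ 115.3 mGy/h = 0.08196 h.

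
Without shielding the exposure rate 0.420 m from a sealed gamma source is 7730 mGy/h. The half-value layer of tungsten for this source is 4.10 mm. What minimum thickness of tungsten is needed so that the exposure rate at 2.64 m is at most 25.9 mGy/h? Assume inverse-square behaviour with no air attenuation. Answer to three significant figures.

12.0 mm

At 2.64 m, distance alone gives (0.420/2.64)² = 0.02531, so 7730 × 0.02531 = 195.6 mGy/h.
Further attenuation needed: 195.6/25.9 = 7.552.
n = log₂(7.552) = 2.917 half-value layers.
Thickness = 2.917 × 4.10 mm = 11.96 mm.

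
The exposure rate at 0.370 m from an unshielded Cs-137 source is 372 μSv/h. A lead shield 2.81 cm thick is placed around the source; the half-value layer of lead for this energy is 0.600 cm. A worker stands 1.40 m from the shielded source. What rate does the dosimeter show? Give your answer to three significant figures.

1.01 μSv/h

Distance alone: 372 × (0.370/1.40)² = 372 × 0.06985 = 25.98 μSv/h.
Shield: 2.81/0.600 = 4.683 half-value layers → attenuation 2^(−4.683) = 0.03893.
Combined: 25.98 × 0.03893 = 1.011 μSv/h.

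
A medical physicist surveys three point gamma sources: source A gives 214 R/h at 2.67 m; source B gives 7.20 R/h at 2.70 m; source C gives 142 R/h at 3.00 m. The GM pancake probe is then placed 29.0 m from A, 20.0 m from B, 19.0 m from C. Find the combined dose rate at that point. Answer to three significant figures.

Each source contributes Iᵢ·(dᵢ/rᵢ)²; contributions add.
A: 214 × (2.67/29.0)² = 1.814 R/h
B: 7.20 × (2.70/20.0)² = 0.1312 R/h
C: 142 × (3.00/19.0)² = 3.540 R/h
Total = 1.814 + 0.1312 + 3.540 = 5.485 R/h.

5.49 R/h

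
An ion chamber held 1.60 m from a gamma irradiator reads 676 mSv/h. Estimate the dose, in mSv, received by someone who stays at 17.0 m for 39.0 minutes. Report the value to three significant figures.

3.89 mSv

Intensity scales as (d₁/d₂)², so rate at 17.0 m:
676 × (1.60/17.0)² = 676 × 0.008858 = 5.988 mSv/h.
Dose = rate × time = 5.988 mSv/h × 0.6500 h = 3.892 mSv.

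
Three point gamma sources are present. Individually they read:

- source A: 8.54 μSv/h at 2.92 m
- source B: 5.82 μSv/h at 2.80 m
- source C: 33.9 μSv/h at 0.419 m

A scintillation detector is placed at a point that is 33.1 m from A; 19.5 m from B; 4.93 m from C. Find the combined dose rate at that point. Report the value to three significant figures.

Each source contributes Iᵢ·(dᵢ/rᵢ)²; contributions add.
A: 8.54 × (2.92/33.1)² = 0.06646 μSv/h
B: 5.82 × (2.80/19.5)² = 0.1200 μSv/h
C: 33.9 × (0.419/4.93)² = 0.2449 μSv/h
Total = 0.06646 + 0.1200 + 0.2449 = 0.4314 μSv/h.

0.431 μSv/h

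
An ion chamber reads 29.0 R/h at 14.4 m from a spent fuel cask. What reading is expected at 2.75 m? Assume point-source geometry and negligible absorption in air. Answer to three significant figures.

795 R/h

By the inverse-square law, the rate at 2.75 m is
(14.4/2.75)² = 27.42, so 29.0 × 27.42 = 795.2 R/h.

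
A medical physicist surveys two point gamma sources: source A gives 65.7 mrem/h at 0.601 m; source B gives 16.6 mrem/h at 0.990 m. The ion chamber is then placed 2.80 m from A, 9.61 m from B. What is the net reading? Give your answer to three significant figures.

3.20 mrem/h

Each source contributes Iᵢ·(dᵢ/rᵢ)²; contributions add.
A: 65.7 × (0.601/2.80)² = 3.027 mrem/h
B: 16.6 × (0.990/9.61)² = 0.1762 mrem/h
Total = 3.027 + 0.1762 = 3.203 mrem/h.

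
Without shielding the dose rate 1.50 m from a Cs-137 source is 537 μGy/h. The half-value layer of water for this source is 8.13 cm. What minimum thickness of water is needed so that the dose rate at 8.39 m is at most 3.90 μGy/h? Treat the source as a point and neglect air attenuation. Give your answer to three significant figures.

At 8.39 m, distance alone gives (1.50/8.39)² = 0.03196, so 537 × 0.03196 = 17.16 μGy/h.
Further attenuation needed: 17.16/3.90 = 4.400.
n = log₂(4.400) = 2.138 half-value layers.
Thickness = 2.138 × 8.13 cm = 17.38 cm.

17.4 cm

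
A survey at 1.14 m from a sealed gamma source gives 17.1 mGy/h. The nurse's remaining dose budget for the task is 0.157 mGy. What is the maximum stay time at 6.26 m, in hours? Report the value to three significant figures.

Applying the 1/r² law, rate at 6.26 m:
(1.14/6.26)² = 0.03316, so 17.1 × 0.03316 = 0.5670 mGy/h.
Stay time = 0.157 mGy ÷ 0.5670 mGy/h = 0.2769 h.

0.277 h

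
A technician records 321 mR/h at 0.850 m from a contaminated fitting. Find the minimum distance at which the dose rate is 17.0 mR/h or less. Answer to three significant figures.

Using I₁d₁² = I₂d₂², d₂ = d₁·√(I₁/I₂).
I₁/I₂ = 321/17.0 = 18.88, so d₂ = 0.850 × √18.88 = 3.693 m.

3.69 m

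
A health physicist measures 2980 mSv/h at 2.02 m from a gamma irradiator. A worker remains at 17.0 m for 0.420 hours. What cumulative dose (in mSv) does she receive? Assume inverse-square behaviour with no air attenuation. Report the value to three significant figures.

Using I₁d₁² = I₂d₂², rate at 17.0 m:
2980 × (2.02/17.0)² = 2980 × 0.01412 = 42.08 mSv/h.
Dose = rate × time = 42.08 mSv/h × 0.4200 h = 17.67 mSv.

17.7 mSv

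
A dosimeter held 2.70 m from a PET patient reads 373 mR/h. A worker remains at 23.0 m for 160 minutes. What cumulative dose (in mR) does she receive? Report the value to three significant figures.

13.7 mR

Using I₁d₁² = I₂d₂², rate at 23.0 m:
(2.70/23.0)² = 0.01378, so 373 × 0.01378 = 5.140 mR/h.
Dose = rate × time = 5.140 mR/h × 2.667 h = 13.71 mR.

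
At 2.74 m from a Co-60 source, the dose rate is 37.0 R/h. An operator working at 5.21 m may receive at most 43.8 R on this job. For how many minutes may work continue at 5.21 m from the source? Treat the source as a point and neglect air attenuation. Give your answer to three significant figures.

Since intensity falls as 1/r², rate at 5.21 m:
37.0 × (2.74/5.21)² = 37.0 × 0.2766 = 10.23 R/h.
Stay time = 43.8 R ÷ 10.23 R/h = 4.282 h = 256.9 min.

257 min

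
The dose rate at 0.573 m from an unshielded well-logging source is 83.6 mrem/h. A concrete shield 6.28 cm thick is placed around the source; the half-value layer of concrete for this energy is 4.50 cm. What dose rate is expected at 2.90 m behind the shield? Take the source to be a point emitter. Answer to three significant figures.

1.24 mrem/h

Distance alone: 83.6 × (0.573/2.90)² = 83.6 × 0.03904 = 3.264 mrem/h.
Shield: 6.28/4.50 = 1.396 half-value layers → attenuation 2^(−1.396) = 0.3800.
Combined: 3.264 × 0.3800 = 1.240 mrem/h.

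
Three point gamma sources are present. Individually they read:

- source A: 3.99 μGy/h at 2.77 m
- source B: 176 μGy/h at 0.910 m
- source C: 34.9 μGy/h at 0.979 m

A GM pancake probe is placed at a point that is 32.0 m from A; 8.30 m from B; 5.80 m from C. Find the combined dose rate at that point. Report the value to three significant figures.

3.14 μGy/h

By superposition, sum each source's inverse-square contribution:
A: 3.99 × (2.77/32.0)² = 0.02990 μGy/h
B: 176 × (0.910/8.30)² = 2.116 μGy/h
C: 34.9 × (0.979/5.80)² = 0.9943 μGy/h
Total = 0.02990 + 2.116 + 0.9943 = 3.140 μGy/h.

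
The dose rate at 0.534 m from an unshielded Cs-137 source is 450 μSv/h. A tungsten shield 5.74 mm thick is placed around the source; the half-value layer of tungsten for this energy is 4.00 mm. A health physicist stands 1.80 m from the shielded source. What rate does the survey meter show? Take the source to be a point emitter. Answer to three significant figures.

14.6 μSv/h

Distance alone: 450 × (0.534/1.80)² = 450 × 0.08801 = 39.60 μSv/h.
Shield: 5.74/4.00 = 1.435 half-value layers → attenuation 2^(−1.435) = 0.3698.
Combined: 39.60 × 0.3698 = 14.64 μSv/h.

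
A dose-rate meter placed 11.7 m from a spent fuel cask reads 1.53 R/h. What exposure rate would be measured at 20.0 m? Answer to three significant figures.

Applying the 1/r² law, scaling from 11.7 m to 20.0 m:
1.53 × (11.7/20.0)² = 1.53 × 0.3422 = 0.5236 R/h.

0.524 R/h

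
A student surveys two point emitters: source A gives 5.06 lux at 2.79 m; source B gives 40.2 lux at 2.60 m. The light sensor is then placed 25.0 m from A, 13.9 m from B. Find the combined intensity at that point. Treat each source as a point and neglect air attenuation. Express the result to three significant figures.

1.47 lux

Each source contributes Iᵢ·(dᵢ/rᵢ)²; contributions add.
A: 5.06 × (2.79/25.0)² = 0.06302 lux
B: 40.2 × (2.60/13.9)² = 1.407 lux
Total = 0.06302 + 1.407 = 1.470 lux.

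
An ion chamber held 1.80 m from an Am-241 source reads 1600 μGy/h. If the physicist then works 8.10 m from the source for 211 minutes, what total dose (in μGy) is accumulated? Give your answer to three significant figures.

278 μGy

Since intensity falls as 1/r², rate at 8.10 m:
1600 × (1.80/8.10)² = 1600 × 0.04938 = 79.01 μGy/h.
Dose = rate × time = 79.01 μGy/h × 3.517 h = 277.9 μGy.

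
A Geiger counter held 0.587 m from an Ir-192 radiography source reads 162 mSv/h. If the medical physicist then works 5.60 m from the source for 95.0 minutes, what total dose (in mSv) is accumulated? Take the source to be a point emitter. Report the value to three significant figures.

2.82 mSv

Using I₁d₁² = I₂d₂², rate at 5.60 m:
(0.587/5.60)² = 0.01099, so 162 × 0.01099 = 1.780 mSv/h.
Dose = rate × time = 1.780 mSv/h × 1.583 h = 2.818 mSv.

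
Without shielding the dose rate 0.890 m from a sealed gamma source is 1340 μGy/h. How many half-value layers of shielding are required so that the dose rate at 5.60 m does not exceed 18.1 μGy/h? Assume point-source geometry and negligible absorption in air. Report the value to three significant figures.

At 5.60 m, distance alone gives (0.890/5.60)² = 0.02526, so 1340 × 0.02526 = 33.85 μGy/h.
Further attenuation needed: 33.85/18.1 = 1.870.
n = log₂(1.870) = 0.9030 half-value layers.

0.903 half-value layers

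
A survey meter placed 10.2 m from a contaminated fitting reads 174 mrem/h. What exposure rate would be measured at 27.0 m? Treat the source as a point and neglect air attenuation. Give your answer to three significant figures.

24.8 mrem/h

Applying the 1/r² law, scaling from 10.2 m to 27.0 m:
174 × (10.2/27.0)² = 174 × 0.1427 = 24.83 mrem/h.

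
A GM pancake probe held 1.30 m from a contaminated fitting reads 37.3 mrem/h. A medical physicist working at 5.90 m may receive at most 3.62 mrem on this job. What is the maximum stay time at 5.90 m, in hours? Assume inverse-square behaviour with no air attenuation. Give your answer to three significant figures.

Applying the 1/r² law, rate at 5.90 m:
37.3 × (1.30/5.90)² = 37.3 × 0.04855 = 1.811 mrem/h.
Stay time = 3.62 mrem ÷ 1.811 mrem/h = 1.999 h.

2.00 h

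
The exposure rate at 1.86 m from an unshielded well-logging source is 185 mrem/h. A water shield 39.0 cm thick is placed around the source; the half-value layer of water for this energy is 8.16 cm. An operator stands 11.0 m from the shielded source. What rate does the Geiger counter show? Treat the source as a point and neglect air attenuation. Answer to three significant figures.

Distance alone: (1.86/11.0)² = 0.02859, so 185 × 0.02859 = 5.289 mrem/h.
Shield: 39.0/8.16 = 4.779 half-value layers → attenuation 2^(−4.779) = 0.03642.
Combined: 5.289 × 0.03642 = 0.1926 mrem/h.

0.193 mrem/h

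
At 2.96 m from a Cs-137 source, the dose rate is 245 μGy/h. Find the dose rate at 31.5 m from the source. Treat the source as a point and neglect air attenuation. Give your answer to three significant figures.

2.16 μGy/h

Since intensity falls as 1/r², the rate at 31.5 m is
245 × (2.96/31.5)² = 245 × 0.008830 = 2.163 μGy/h.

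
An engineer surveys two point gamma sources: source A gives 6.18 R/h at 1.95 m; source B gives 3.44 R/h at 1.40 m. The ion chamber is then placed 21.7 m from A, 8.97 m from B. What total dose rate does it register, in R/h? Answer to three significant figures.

By superposition, sum each source's inverse-square contribution:
A: 6.18 × (1.95/21.7)² = 0.04990 R/h
B: 3.44 × (1.40/8.97)² = 0.08380 R/h
Total = 0.04990 + 0.08380 = 0.1337 R/h.

0.134 R/h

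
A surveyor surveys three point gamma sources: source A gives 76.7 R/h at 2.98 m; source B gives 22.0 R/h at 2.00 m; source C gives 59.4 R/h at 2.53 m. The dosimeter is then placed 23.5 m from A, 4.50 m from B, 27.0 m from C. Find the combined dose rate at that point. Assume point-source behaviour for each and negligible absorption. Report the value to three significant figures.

Each source contributes Iᵢ·(dᵢ/rᵢ)²; contributions add.
A: 76.7 × (2.98/23.5)² = 1.233 R/h
B: 22.0 × (2.00/4.50)² = 4.346 R/h
C: 59.4 × (2.53/27.0)² = 0.5216 R/h
Total = 1.233 + 4.346 + 0.5216 = 6.101 R/h.

6.10 R/h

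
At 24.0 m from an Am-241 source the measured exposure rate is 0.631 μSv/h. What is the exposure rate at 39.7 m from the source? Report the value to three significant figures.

Using I₁d₁² = I₂d₂², scaling from 24.0 m to 39.7 m:
(24.0/39.7)² = 0.3655, so 0.631 × 0.3655 = 0.2306 μSv/h.

0.231 μSv/h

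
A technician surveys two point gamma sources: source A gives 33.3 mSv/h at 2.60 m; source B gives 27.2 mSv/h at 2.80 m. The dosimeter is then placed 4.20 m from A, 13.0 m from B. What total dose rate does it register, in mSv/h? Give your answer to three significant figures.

Each source contributes Iᵢ·(dᵢ/rᵢ)²; contributions add.
A: 33.3 × (2.60/4.20)² = 12.76 mSv/h
B: 27.2 × (2.80/13.0)² = 1.262 mSv/h
Total = 12.76 + 1.262 = 14.02 mSv/h.

14.0 mSv/h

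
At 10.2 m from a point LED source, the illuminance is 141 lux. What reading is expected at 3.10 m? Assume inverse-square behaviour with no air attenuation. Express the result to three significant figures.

Applying the 1/r² law, the rate at 3.10 m is
(10.2/3.10)² = 10.83, so 141 × 10.83 = 1527 lux.

1530 lux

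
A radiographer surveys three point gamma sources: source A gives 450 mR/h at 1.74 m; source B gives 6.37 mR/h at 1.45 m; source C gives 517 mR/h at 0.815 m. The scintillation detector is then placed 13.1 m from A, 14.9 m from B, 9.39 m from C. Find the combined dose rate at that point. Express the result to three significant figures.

11.9 mR/h

By superposition, sum each source's inverse-square contribution:
A: 450 × (1.74/13.1)² = 7.939 mR/h
B: 6.37 × (1.45/14.9)² = 0.06033 mR/h
C: 517 × (0.815/9.39)² = 3.895 mR/h
Total = 7.939 + 0.06033 + 3.895 = 11.89 mR/h.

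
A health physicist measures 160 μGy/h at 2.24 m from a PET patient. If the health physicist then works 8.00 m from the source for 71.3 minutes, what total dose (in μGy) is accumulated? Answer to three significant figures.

14.9 μGy

By the inverse-square law, rate at 8.00 m:
(2.24/8.00)² = 0.07840, so 160 × 0.07840 = 12.54 μGy/h.
Dose = rate × time = 12.54 μGy/h × 1.188 h = 14.90 μGy.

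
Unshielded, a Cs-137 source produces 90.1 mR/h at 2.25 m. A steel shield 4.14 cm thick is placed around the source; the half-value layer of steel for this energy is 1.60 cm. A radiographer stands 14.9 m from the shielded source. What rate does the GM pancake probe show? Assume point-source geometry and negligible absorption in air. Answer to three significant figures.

0.342 mR/h

Distance alone: 90.1 × (2.25/14.9)² = 90.1 × 0.02280 = 2.054 mR/h.
Shield: 4.14/1.60 = 2.587 half-value layers → attenuation 2^(−2.587) = 0.1664.
Combined: 2.054 × 0.1664 = 0.3418 mR/h.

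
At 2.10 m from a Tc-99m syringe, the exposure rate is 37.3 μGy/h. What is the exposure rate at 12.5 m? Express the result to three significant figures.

Since intensity falls as 1/r², the rate at 12.5 m is
(2.10/12.5)² = 0.02822, so 37.3 × 0.02822 = 1.053 μGy/h.

1.05 μGy/h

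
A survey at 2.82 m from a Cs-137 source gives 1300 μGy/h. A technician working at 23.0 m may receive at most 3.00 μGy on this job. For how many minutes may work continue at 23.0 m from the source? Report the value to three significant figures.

By the inverse-square law, rate at 23.0 m:
(2.82/23.0)² = 0.01503, so 1300 × 0.01503 = 19.54 μGy/h.
Stay time = 3.00 μGy ÷ 19.54 μGy/h = 0.1535 h = 9.210 min.

9.21 min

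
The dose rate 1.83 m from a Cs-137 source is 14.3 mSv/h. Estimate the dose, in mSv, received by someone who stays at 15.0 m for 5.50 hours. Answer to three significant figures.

By the inverse-square law, rate at 15.0 m:
14.3 × (1.83/15.0)² = 14.3 × 0.01488 = 0.2128 mSv/h.
Dose = rate × time = 0.2128 mSv/h × 5.500 h = 1.170 mSv.

1.17 mSv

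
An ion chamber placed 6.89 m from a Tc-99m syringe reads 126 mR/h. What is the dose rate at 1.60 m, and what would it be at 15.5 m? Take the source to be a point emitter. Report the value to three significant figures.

Applying the 1/r² law,
At 1.60 m: (6.89/1.60)² = 18.54, so 126 × 18.54 = 2336 mR/h
At 15.5 m: (1.60/15.5)² = 0.01066, so 2336 × 0.01066 = 24.90 mR/h.

2340 mR/h; 24.9 mR/h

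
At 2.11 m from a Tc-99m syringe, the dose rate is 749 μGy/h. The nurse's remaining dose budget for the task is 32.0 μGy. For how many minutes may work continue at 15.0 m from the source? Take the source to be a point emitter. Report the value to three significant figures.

130 min

Applying the 1/r² law, rate at 15.0 m:
(2.11/15.0)² = 0.01979, so 749 × 0.01979 = 14.82 μGy/h.
Stay time = 32.0 μGy ÷ 14.82 μGy/h = 2.159 h = 129.5 min.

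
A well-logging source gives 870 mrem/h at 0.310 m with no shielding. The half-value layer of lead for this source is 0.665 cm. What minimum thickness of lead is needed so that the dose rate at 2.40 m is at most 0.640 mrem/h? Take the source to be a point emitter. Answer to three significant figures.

At 2.40 m, distance alone gives 870 × (0.310/2.40)² = 870 × 0.01668 = 14.51 mrem/h.
Further attenuation needed: 14.51/0.640 = 22.67.
n = log₂(22.67) = 4.503 half-value layers.
Thickness = 4.503 × 0.665 cm = 2.994 cm.

2.99 cm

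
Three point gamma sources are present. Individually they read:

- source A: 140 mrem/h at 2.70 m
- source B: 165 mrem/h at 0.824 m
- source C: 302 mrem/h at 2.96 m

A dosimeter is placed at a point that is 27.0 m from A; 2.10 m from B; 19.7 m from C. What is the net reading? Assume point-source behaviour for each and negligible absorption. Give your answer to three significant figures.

Each source contributes Iᵢ·(dᵢ/rᵢ)²; contributions add.
A: 140 × (2.70/27.0)² = 1.400 mrem/h
B: 165 × (0.824/2.10)² = 25.40 mrem/h
C: 302 × (2.96/19.7)² = 6.818 mrem/h
Total = 1.400 + 25.40 + 6.818 = 33.62 mrem/h.

33.6 mrem/h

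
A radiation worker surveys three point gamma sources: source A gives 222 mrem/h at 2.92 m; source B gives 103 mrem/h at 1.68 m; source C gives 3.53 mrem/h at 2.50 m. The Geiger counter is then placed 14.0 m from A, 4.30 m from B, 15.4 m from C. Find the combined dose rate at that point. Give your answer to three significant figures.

25.5 mrem/h

Each source contributes Iᵢ·(dᵢ/rᵢ)²; contributions add.
A: 222 × (2.92/14.0)² = 9.657 mrem/h
B: 103 × (1.68/4.30)² = 15.72 mrem/h
C: 3.53 × (2.50/15.4)² = 0.09303 mrem/h
Total = 9.657 + 15.72 + 0.09303 = 25.47 mrem/h.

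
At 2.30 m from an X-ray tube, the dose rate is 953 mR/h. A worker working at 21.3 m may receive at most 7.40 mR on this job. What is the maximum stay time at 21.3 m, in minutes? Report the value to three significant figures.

40.0 min

Intensity scales as (d₁/d₂)², so rate at 21.3 m:
953 × (2.30/21.3)² = 953 × 0.01166 = 11.11 mR/h.
Stay time = 7.40 mR ÷ 11.11 mR/h = 0.6661 h = 39.97 min.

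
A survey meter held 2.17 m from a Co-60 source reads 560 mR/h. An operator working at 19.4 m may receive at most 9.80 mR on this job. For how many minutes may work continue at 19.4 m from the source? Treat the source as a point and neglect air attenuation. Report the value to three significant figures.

83.9 min

Using I₁d₁² = I₂d₂², rate at 19.4 m:
560 × (2.17/19.4)² = 560 × 0.01251 = 7.006 mR/h.
Stay time = 9.80 mR ÷ 7.006 mR/h = 1.399 h = 83.94 min.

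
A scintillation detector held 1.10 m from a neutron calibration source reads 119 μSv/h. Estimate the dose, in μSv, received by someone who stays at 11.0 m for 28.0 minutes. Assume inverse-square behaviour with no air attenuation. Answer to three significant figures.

Intensity scales as (d₁/d₂)², so rate at 11.0 m:
(1.10/11.0)² = 0.01000, so 119 × 0.01000 = 1.190 μSv/h.
Dose = rate × time = 1.190 μSv/h × 0.4667 h = 0.5554 μSv.

0.555 μSv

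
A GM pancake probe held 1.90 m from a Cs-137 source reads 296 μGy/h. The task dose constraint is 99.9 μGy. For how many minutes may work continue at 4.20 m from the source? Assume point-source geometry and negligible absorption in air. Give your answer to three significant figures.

99.0 min

Since intensity falls as 1/r², rate at 4.20 m:
296 × (1.90/4.20)² = 296 × 0.2046 = 60.56 μGy/h.
Stay time = 99.9 μGy ÷ 60.56 μGy/h = 1.650 h = 99.00 min.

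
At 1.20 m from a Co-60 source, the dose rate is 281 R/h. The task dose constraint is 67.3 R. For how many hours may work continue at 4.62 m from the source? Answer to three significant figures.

3.55 h

Intensity scales as (d₁/d₂)², so rate at 4.62 m:
(1.20/4.62)² = 0.06747, so 281 × 0.06747 = 18.96 R/h.
Stay time = 67.3 R ÷ 18.96 R/h = 3.550 h.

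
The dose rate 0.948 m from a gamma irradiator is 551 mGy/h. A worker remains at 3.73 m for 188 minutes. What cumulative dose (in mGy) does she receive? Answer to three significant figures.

112 mGy

Intensity scales as (d₁/d₂)², so rate at 3.73 m:
551 × (0.948/3.73)² = 551 × 0.06460 = 35.59 mGy/h.
Dose = rate × time = 35.59 mGy/h × 3.133 h = 111.5 mGy.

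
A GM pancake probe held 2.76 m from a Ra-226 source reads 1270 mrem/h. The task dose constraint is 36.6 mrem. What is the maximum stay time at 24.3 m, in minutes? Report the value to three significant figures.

By the inverse-square law, rate at 24.3 m:
1270 × (2.76/24.3)² = 1270 × 0.01290 = 16.38 mrem/h.
Stay time = 36.6 mrem ÷ 16.38 mrem/h = 2.234 h = 134.0 min.

134 min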